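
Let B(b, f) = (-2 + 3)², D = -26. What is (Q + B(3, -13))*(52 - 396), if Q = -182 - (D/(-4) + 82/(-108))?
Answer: 1734448/27 ≈ 64239.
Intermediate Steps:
B(b, f) = 1 (B(b, f) = 1² = 1)
Q = -5069/27 (Q = -182 - (-26/(-4) + 82/(-108)) = -182 - (-26*(-¼) + 82*(-1/108)) = -182 - (13/2 - 41/54) = -182 - 1*155/27 = -182 - 155/27 = -5069/27 ≈ -187.74)
(Q + B(3, -13))*(52 - 396) = (-5069/27 + 1)*(52 - 396) = -5042/27*(-344) = 1734448/27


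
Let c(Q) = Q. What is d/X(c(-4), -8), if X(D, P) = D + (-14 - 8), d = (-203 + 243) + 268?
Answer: -154/13 ≈ -11.846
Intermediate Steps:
d = 308 (d = 40 + 268 = 308)
X(D, P) = -22 + D (X(D, P) = D - 22 = -22 + D)
d/X(c(-4), -8) = 308/(-22 - 4) = 308/(-26) = 308*(-1/26) = -154/13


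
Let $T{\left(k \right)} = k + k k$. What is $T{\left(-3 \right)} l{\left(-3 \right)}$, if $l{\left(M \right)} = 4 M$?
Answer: $-72$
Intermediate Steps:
$T{\left(k \right)} = k + k^{2}$
$T{\left(-3 \right)} l{\left(-3 \right)} = - 3 \left(1 - 3\right) 4 \left(-3\right) = \left(-3\right) \left(-2\right) \left(-12\right) = 6 \left(-12\right) = -72$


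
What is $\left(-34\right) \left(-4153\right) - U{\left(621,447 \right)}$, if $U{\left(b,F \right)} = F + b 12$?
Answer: $133303$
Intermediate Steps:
$U{\left(b,F \right)} = F + 12 b$
$\left(-34\right) \left(-4153\right) - U{\left(621,447 \right)} = \left(-34\right) \left(-4153\right) - \left(447 + 12 \cdot 621\right) = 141202 - \left(447 + 7452\right) = 141202 - 7899 = 133303$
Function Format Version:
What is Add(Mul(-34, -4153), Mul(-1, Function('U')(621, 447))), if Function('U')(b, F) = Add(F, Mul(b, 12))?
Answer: 133303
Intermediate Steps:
Function('U')(b, F) = Add(F, Mul(12, b))
Add(Mul(-34, -4153), Mul(-1, Function('U')(621, 447))) = Add(Mul(-34, -4153), Mul(-1, Add(447, Mul(12, 621)))) = Add(141202, Mul(-1, Add(447, 7452))) = Add(141202, Mul(-1, 7899)) = Add(141202, -7899) = 133303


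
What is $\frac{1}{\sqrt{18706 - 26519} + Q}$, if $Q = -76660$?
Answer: $- \frac{76660}{5876763413} - \frac{i \sqrt{7813}}{5876763413} \approx -1.3045 \cdot 10^{-5} - 1.5041 \cdot 10^{-8} i$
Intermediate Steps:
$\frac{1}{\sqrt{18706 - 26519} + Q} = \frac{1}{\sqrt{18706 - 26519} - 76660} = \frac{1}{\sqrt{-7813} - 76660} = \frac{1}{i \sqrt{7813} - 76660} = \frac{1}{-76660 + i \sqrt{7813}}$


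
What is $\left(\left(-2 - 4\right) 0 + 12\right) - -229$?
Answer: $241$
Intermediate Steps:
$\left(\left(-2 - 4\right) 0 + 12\right) - -229 = \left(\left(-6\right) 0 + 12\right) + 229 = \left(0 + 12\right) + 229 = 12 + 229 = 241$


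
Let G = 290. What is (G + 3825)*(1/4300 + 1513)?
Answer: 5354356523/860 ≈ 6.2260e+6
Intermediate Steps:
(G + 3825)*(1/4300 + 1513) = (290 + 3825)*(1/4300 + 1513) = 4115*(1/4300 + 1513) = 4115*(6505901/4300) = 5354356523/860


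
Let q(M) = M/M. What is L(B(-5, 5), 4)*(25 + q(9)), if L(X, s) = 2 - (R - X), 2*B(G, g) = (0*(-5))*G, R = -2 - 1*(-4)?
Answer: 0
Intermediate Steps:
R = 2 (R = -2 + 4 = 2)
B(G, g) = 0 (B(G, g) = ((0*(-5))*G)/2 = (0*G)/2 = (½)*0 = 0)
q(M) = 1
L(X, s) = X (L(X, s) = 2 - (2 - X) = 2 + (-2 + X) = X)
L(B(-5, 5), 4)*(25 + q(9)) = 0*(25 + 1) = 0*26 = 0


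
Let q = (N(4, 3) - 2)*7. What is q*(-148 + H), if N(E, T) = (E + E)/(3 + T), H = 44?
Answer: 1456/3 ≈ 485.33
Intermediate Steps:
N(E, T) = 2*E/(3 + T) (N(E, T) = (2*E)/(3 + T) = 2*E/(3 + T))
q = -14/3 (q = (2*4/(3 + 3) - 2)*7 = (2*4/6 - 2)*7 = (2*4*(⅙) - 2)*7 = (4/3 - 2)*7 = -⅔*7 = -14/3 ≈ -4.6667)
q*(-148 + H) = -14*(-148 + 44)/3 = -14/3*(-104) = 1456/3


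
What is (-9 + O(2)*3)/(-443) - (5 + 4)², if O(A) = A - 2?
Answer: -35874/443 ≈ -80.980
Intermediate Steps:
O(A) = -2 + A
(-9 + O(2)*3)/(-443) - (5 + 4)² = (-9 + (-2 + 2)*3)/(-443) - (5 + 4)² = (-9 + 0*3)*(-1/443) - 1*9² = (-9 + 0)*(-1/443) - 1*81 = -9*(-1/443) - 81 = 9/443 - 81 = -35874/443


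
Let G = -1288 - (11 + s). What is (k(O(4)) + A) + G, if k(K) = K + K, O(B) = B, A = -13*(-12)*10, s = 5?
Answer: 264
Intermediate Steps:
A = 1560 (A = 156*10 = 1560)
k(K) = 2*K
G = -1304 (G = -1288 - (11 + 5) = -1288 - 16 = -1304)
(k(O(4)) + A) + G = (2*4 + 1560) - 1304 = (8 + 1560) - 1304 = 1568 - 1304 = 264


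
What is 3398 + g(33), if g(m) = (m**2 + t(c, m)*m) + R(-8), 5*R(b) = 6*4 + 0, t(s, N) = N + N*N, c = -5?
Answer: 207589/5 ≈ 41518.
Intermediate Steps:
t(s, N) = N + N**2
R(b) = 24/5 (R(b) = (6*4 + 0)/5 = (24 + 0)/5 = (1/5)*24 = 24/5)
g(m) = 24/5 + m**2 + m**2*(1 + m) (g(m) = (m**2 + (m*(1 + m))*m) + 24/5 = (m**2 + m**2*(1 + m)) + 24/5 = 24/5 + m**2 + m**2*(1 + m))
3398 + g(33) = 3398 + (24/5 + 33**3 + 2*33**2) = 3398 + (24/5 + 35937 + 2*1089) = 3398 + (24/5 + 35937 + 2178) = 3398 + 190599/5 = 207589/5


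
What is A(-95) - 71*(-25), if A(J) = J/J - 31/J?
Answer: 168751/95 ≈ 1776.3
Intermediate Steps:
A(J) = 1 - 31/J
A(-95) - 71*(-25) = (-31 - 95)/(-95) - 71*(-25) = -1/95*(-126) - 1*(-1775) = 126/95 + 1775 = 168751/95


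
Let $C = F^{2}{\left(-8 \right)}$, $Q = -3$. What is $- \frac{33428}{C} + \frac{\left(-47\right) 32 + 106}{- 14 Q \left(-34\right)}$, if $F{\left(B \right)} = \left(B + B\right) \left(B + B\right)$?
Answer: $\frac{914253}{1949696} \approx 0.46892$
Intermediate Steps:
$F{\left(B \right)} = 4 B^{2}$ ($F{\left(B \right)} = 2 B 2 B = 4 B^{2}$)
$C = 65536$ ($C = \left(4 \left(-8\right)^{2}\right)^{2} = \left(4 \cdot 64\right)^{2} = 256^{2} = 65536$)
$- \frac{33428}{C} + \frac{\left(-47\right) 32 + 106}{- 14 Q \left(-34\right)} = - \frac{33428}{65536} + \frac{\left(-47\right) 32 + 106}{\left(-14\right) \left(-3\right) \left(-34\right)} = \left(-33428\right) \frac{1}{65536} + \frac{-1504 + 106}{42 \left(-34\right)} = - \frac{8357}{16384} - \frac{1398}{-1428} = - \frac{8357}{16384} - - \frac{233}{238} = - \frac{8357}{16384} + \frac{233}{238} = \frac{914253}{1949696}$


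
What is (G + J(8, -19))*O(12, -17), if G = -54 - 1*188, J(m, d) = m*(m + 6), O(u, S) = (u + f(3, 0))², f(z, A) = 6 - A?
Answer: -42120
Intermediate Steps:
O(u, S) = (6 + u)² (O(u, S) = (u + (6 - 1*0))² = (u + (6 + 0))² = (u + 6)² = (6 + u)²)
J(m, d) = m*(6 + m)
G = -242 (G = -54 - 188 = -242)
(G + J(8, -19))*O(12, -17) = (-242 + 8*(6 + 8))*(6 + 12)² = (-242 + 8*14)*18² = (-242 + 112)*324 = -130*324 = -42120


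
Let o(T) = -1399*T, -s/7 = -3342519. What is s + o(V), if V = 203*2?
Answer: 22829639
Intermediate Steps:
s = 23397633 (s = -7*(-3342519) = 23397633)
V = 406
s + o(V) = 23397633 - 1399*406 = 23397633 - 567994 = 22829639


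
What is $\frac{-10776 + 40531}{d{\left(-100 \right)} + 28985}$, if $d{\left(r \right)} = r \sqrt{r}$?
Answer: $\frac{34497947}{33645209} + \frac{1190200 i}{33645209} \approx 1.0253 + 0.035375 i$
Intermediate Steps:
$d{\left(r \right)} = r^{\frac{3}{2}}$
$\frac{-10776 + 40531}{d{\left(-100 \right)} + 28985} = \frac{-10776 + 40531}{\left(-100\right)^{\frac{3}{2}} + 28985} = \frac{29755}{- 1000 i + 28985} = \frac{29755}{28985 - 1000 i} = 29755 \frac{28985 + 1000 i}{841130225} = \frac{5951 \left(28985 + 1000 i\right)}{168226045}$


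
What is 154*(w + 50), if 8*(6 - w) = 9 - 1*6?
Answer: 34265/4 ≈ 8566.3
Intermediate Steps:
w = 45/8 (w = 6 - (9 - 1*6)/8 = 6 - (9 - 6)/8 = 6 - ⅛*3 = 6 - 3/8 = 45/8 ≈ 5.6250)
154*(w + 50) = 154*(45/8 + 50) = 154*(445/8) = 34265/4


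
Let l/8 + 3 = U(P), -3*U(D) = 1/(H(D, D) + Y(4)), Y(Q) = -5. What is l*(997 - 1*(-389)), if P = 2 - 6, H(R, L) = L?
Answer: -98560/3 ≈ -32853.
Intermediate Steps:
P = -4
U(D) = -1/(3*(-5 + D)) (U(D) = -1/(3*(D - 5)) = -1/(3*(-5 + D)))
l = -640/27 (l = -24 + 8*(-1/(-15 + 3*(-4))) = -24 + 8*(-1/(-15 - 12)) = -24 + 8*(-1/(-27)) = -24 + 8*(-1*(-1/27)) = -24 + 8*(1/27) = -24 + 8/27 = -640/27 ≈ -23.704)
l*(997 - 1*(-389)) = -640*(997 - 1*(-389))/27 = -640*(997 + 389)/27 = -640/27*1386 = -98560/3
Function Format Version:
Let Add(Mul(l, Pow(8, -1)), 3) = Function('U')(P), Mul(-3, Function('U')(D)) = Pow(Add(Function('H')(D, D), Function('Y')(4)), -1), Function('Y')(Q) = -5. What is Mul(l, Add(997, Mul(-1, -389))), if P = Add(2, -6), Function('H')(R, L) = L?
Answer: Rational(-98560, 3) ≈ -32853.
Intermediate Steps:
P = -4
Function('U')(D) = Mul(Rational(-1, 3), Pow(Add(-5, D), -1)) (Function('U')(D) = Mul(Rational(-1, 3), Pow(Add(D, -5), -1)) = Mul(Rational(-1, 3), Pow(Add(-5, D), -1)))
l = Rational(-640, 27) (l = Add(-24, Mul(8, Mul(-1, Pow(Add(-15, Mul(3, -4)), -1)))) = Add(-24, Mul(8, Mul(-1, Pow(Add(-15, -12), -1)))) = Add(-24, Mul(8, Mul(-1, Pow(-27, -1)))) = Add(-24, Mul(8, Mul(-1, Rational(-1, 27)))) = Add(-24, Mul(8, Rational(1, 27))) = Add(-24, Rational(8, 27)) = Rational(-640, 27) ≈ -23.704)
Mul(l, Add(997, Mul(-1, -389))) = Mul(Rational(-640, 27), Add(997, Mul(-1, -389))) = Mul(Rational(-640, 27), Add(997, 389)) = Mul(Rational(-640, 27), 1386) = Rational(-98560, 3)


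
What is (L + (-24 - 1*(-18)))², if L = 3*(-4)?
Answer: 324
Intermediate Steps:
L = -12
(L + (-24 - 1*(-18)))² = (-12 + (-24 - 1*(-18)))² = (-12 + (-24 + 18))² = (-12 - 6)² = (-18)² = 324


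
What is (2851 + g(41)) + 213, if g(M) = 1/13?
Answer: 39833/13 ≈ 3064.1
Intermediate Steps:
g(M) = 1/13
(2851 + g(41)) + 213 = (2851 + 1/13) + 213 = 37064/13 + 213 = 39833/13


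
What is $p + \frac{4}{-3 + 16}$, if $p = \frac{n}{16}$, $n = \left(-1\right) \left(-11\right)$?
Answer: $\frac{207}{208} \approx 0.99519$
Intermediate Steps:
$n = 11$
$p = \frac{11}{16} \approx 0.6875$
$p + \frac{4}{-3 + 16} = \frac{11}{16} + \frac{4}{-3 + 16} = \frac{11}{16} + \frac{4}{13} = \frac{207}{208}$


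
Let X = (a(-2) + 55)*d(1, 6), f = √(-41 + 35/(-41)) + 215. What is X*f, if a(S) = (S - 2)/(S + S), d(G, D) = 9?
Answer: 108360 + 1008*I*√17589/41 ≈ 1.0836e+5 + 3260.6*I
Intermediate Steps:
a(S) = (-2 + S)/(2*S) (a(S) = (-2 + S)/((2*S)) = (-2 + S)*(1/(2*S)) = (-2 + S)/(2*S))
f = 215 + 2*I*√17589/41 (f = √(-41 + 35*(-1/41)) + 215 = √(-41 - 35/41) + 215 = √(-1716/41) + 215 = 2*I*√17589/41 + 215 = 215 + 2*I*√17589/41 ≈ 215.0 + 6.4694*I)
X = 504 (X = ((½)*(-2 - 2)/(-2) + 55)*9 = ((½)*(-½)*(-4) + 55)*9 = (1 + 55)*9 = 56*9 = 504)
X*f = 504*(215 + 2*I*√17589/41) = 108360 + 1008*I*√17589/41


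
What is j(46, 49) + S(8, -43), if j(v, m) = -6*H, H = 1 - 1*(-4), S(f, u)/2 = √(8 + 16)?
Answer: -30 + 4*√6 ≈ -20.202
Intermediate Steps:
S(f, u) = 4*√6 (S(f, u) = 2*√(8 + 16) = 2*√24 = 2*(2*√6) = 4*√6)
H = 5 (H = 1 + 4 = 5)
j(v, m) = -30 (j(v, m) = -6*5 = -30)
j(46, 49) + S(8, -43) = -30 + 4*√6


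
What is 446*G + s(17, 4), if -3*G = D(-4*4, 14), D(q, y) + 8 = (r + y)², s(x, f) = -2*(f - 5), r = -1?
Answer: -71800/3 ≈ -23933.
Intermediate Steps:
s(x, f) = 10 - 2*f (s(x, f) = -2*(-5 + f) = 10 - 2*f)
D(q, y) = -8 + (-1 + y)²
G = -161/3 (G = -(-8 + (-1 + 14)²)/3 = -(-8 + 13²)/3 = -(-8 + 169)/3 = -⅓*161 = -161/3 ≈ -53.667)
446*G + s(17, 4) = 446*(-161/3) + (10 - 2*4) = -71806/3 + (10 - 8) = -71806/3 + 2 = -71800/3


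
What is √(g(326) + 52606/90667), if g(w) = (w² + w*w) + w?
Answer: 2*√437492352347186/90667 ≈ 461.39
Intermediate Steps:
g(w) = w + 2*w² (g(w) = (w² + w²) + w = 2*w² + w = w + 2*w²)
√(g(326) + 52606/90667) = √(326*(1 + 2*326) + 52606/90667) = √(326*(1 + 652) + 52606*(1/90667)) = √(326*653 + 52606/90667) = √(212878 + 52606/90667) = √(19301062232/90667) = 2*√437492352347186/90667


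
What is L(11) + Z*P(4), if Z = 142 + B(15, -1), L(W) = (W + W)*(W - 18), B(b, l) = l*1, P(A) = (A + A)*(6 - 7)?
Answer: -1282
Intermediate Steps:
P(A) = -2*A (P(A) = (2*A)*(-1) = -2*A)
B(b, l) = l
L(W) = 2*W*(-18 + W) (L(W) = (2*W)*(-18 + W) = 2*W*(-18 + W))
Z = 141 (Z = 142 - 1 = 141)
L(11) + Z*P(4) = 2*11*(-18 + 11) + 141*(-2*4) = 2*11*(-7) + 141*(-8) = -154 - 1128 = -1282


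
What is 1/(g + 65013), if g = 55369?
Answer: 1/120382 ≈ 8.3069e-6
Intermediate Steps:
1/(g + 65013) = 1/(55369 + 65013) = 1/120382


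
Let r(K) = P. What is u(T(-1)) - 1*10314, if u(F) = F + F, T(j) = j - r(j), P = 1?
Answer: -10318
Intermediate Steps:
r(K) = 1
T(j) = -1 + j (T(j) = j - 1*1 = j - 1 = -1 + j)
u(F) = 2*F
u(T(-1)) - 1*10314 = 2*(-1 - 1) - 1*10314 = 2*(-2) - 10314 = -4 - 10314 = -10318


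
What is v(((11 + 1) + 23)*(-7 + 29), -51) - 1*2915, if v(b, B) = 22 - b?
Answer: -3663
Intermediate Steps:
v(((11 + 1) + 23)*(-7 + 29), -51) - 1*2915 = (22 - ((11 + 1) + 23)*(-7 + 29)) - 1*2915 = (22 - (12 + 23)*22) - 2915 = (22 - 35*22) - 2915 = (22 - 1*770) - 2915 = (22 - 770) - 2915 = -748 - 2915 = -3663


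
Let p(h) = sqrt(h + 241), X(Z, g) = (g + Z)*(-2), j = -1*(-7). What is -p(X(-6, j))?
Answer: -sqrt(239) ≈ -15.460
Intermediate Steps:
j = 7
X(Z, g) = -2*Z - 2*g (X(Z, g) = (Z + g)*(-2) = -2*Z - 2*g)
p(h) = sqrt(241 + h)
-p(X(-6, j)) = -sqrt(241 + (-2*(-6) - 2*7)) = -sqrt(241 + (12 - 14)) = -sqrt(241 - 2) = -sqrt(239)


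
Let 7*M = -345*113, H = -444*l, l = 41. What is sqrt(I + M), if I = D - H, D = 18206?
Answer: sqrt(1511195)/7 ≈ 175.62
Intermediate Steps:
H = -18204 (H = -444*41 = -18204)
M = -38985/7 (M = (-345*113)/7 = (1/7)*(-38985) = -38985/7 ≈ -5569.3)
I = 36410 (I = 18206 - 1*(-18204) = 18206 + 18204 = 36410)
sqrt(I + M) = sqrt(36410 - 38985/7) = sqrt(215885/7) = sqrt(1511195)/7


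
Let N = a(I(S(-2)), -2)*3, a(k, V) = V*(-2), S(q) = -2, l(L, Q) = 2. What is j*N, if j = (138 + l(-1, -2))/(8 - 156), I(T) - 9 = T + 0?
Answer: -420/37 ≈ -11.351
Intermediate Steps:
I(T) = 9 + T (I(T) = 9 + (T + 0) = 9 + T)
a(k, V) = -2*V
N = 12 (N = -2*(-2)*3 = 4*3 = 12)
j = -35/37 (j = (138 + 2)/(8 - 156) = 140/(-148) = 140*(-1/148) = -35/37 ≈ -0.94595)
j*N = -35/37*12 = -420/37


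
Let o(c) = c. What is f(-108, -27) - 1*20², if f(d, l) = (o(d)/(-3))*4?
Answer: -256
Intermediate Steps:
f(d, l) = -4*d/3 (f(d, l) = (d/(-3))*4 = (d*(-⅓))*4 = -d/3*4 = -4*d/3)
f(-108, -27) - 1*20² = -4/3*(-108) - 1*20² = 144 - 1*400 = 144 - 400 = -256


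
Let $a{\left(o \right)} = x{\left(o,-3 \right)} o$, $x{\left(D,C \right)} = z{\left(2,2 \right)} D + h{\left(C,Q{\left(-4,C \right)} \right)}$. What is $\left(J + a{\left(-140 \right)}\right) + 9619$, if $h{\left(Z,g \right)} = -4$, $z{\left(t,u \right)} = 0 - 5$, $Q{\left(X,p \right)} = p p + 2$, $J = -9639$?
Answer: $-97460$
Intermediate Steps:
$Q{\left(X,p \right)} = 2 + p^{2}$ ($Q{\left(X,p \right)} = p^{2} + 2 = 2 + p^{2}$)
$z{\left(t,u \right)} = -5$
$x{\left(D,C \right)} = -4 - 5 D$ ($x{\left(D,C \right)} = - 5 D - 4 = -4 - 5 D$)
$a{\left(o \right)} = o \left(-4 - 5 o\right)$ ($a{\left(o \right)} = \left(-4 - 5 o\right) o = o \left(-4 - 5 o\right)$)
$\left(J + a{\left(-140 \right)}\right) + 9619 = \left(-9639 - 140 \left(-4 - -700\right)\right) + 9619 = \left(-9639 - 140 \left(-4 + 700\right)\right) + 9619 = \left(-9639 - 97440\right) + 9619 = -107079 + 9619 = -97460$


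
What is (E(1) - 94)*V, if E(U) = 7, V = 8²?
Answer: -5568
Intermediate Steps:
V = 64
(E(1) - 94)*V = (7 - 94)*64 = -87*64 = -5568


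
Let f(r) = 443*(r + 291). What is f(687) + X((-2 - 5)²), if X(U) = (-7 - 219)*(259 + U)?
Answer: 363646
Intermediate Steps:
X(U) = -58534 - 226*U (X(U) = -226*(259 + U) = -58534 - 226*U)
f(r) = 128913 + 443*r (f(r) = 443*(291 + r) = 128913 + 443*r)
f(687) + X((-2 - 5)²) = (128913 + 443*687) + (-58534 - 226*(-2 - 5)²) = (128913 + 304341) + (-58534 - 226*(-7)²) = 433254 + (-58534 - 226*49) = 433254 + (-58534 - 11074) = 433254 - 69608 = 363646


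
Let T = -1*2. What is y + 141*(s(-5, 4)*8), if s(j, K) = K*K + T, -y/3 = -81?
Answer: 16035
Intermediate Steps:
T = -2
y = 243 (y = -3*(-81) = 243)
s(j, K) = -2 + K**2 (s(j, K) = K*K - 2 = K**2 - 2 = -2 + K**2)
y + 141*(s(-5, 4)*8) = 243 + 141*((-2 + 4**2)*8) = 243 + 141*((-2 + 16)*8) = 243 + 141*(14*8) = 243 + 141*112 = 243 + 15792 = 16035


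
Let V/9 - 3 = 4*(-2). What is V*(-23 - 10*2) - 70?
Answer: 1865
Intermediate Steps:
V = -45 (V = 27 + 9*(4*(-2)) = 27 + 9*(-8) = 27 - 72 = -45)
V*(-23 - 10*2) - 70 = -45*(-23 - 10*2) - 70 = -45*(-23 - 20) - 70 = -45*(-43) - 70 = 1935 - 70 = 1865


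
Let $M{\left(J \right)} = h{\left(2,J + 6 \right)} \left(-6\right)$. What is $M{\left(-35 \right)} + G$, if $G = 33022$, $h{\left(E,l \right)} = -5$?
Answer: $33052$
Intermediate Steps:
$M{\left(J \right)} = 30$ ($M{\left(J \right)} = \left(-5\right) \left(-6\right) = 30$)
$M{\left(-35 \right)} + G = 30 + 33022 = 33052$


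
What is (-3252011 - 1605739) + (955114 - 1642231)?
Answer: -5544867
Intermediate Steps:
(-3252011 - 1605739) + (955114 - 1642231) = -4857750 - 687117 = -5544867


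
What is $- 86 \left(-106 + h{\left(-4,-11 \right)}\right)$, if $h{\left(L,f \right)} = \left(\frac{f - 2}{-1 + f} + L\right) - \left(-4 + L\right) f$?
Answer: $\frac{101609}{6} \approx 16935.0$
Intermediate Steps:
$h{\left(L,f \right)} = L + \frac{-2 + f}{-1 + f} - f \left(-4 + L\right)$ ($h{\left(L,f \right)} = \left(\frac{-2 + f}{-1 + f} + L\right) - f \left(-4 + L\right) = \left(L + \frac{-2 + f}{-1 + f}\right) - f \left(-4 + L\right) = L + \frac{-2 + f}{-1 + f} - f \left(-4 + L\right)$)
$- 86 \left(-106 + h{\left(-4,-11 \right)}\right) = - 86 \left(-106 + \frac{-2 - -4 - -33 + 4 \left(-11\right)^{2} - - 4 \left(-11\right)^{2} + 2 \left(-4\right) \left(-11\right)}{-1 - 11}\right) = - 86 \left(-106 + \frac{-2 + 4 + 33 + 4 \cdot 121 - \left(-4\right) 121 + 88}{-12}\right) = - 86 \left(-106 - \frac{-2 + 4 + 33 + 484 + 484 + 88}{12}\right) = - 86 \left(-106 - \frac{1091}{12}\right) = \left(-86\right) \left(- \frac{2363}{12}\right) = \frac{101609}{6}$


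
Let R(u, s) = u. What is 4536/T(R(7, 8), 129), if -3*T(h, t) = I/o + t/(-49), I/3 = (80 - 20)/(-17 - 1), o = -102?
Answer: 17003196/3167 ≈ 5368.9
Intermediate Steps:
I = -10 (I = 3*((80 - 20)/(-17 - 1)) = 3*(60/(-18)) = 3*(60*(-1/18)) = 3*(-10/3) = -10)
T(h, t) = -5/153 + t/147 (T(h, t) = -(-10/(-102) + t/(-49))/3 = -(-10*(-1/102) + t*(-1/49))/3 = -(5/51 - t/49)/3 = -5/153 + t/147)
4536/T(R(7, 8), 129) = 4536/(-5/153 + (1/147)*129) = 4536/(-5/153 + 43/49) = 4536/(6334/7497) = 4536*(7497/6334) = 17003196/3167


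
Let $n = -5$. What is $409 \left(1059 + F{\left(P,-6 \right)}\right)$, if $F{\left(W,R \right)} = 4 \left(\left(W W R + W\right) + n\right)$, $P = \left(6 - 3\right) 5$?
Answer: $-1759109$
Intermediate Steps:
$P = 15$ ($P = 3 \cdot 5 = 15$)
$F{\left(W,R \right)} = -20 + 4 W + 4 R W^{2}$ ($F{\left(W,R \right)} = 4 \left(\left(W W R + W\right) - 5\right) = 4 \left(\left(W^{2} R + W\right) - 5\right) = 4 \left(\left(R W^{2} + W\right) - 5\right) = 4 \left(\left(W + R W^{2}\right) - 5\right) = 4 \left(-5 + W + R W^{2}\right) = -20 + 4 W + 4 R W^{2}$)
$409 \left(1059 + F{\left(P,-6 \right)}\right) = 409 \left(1059 + \left(-20 + 4 \cdot 15 + 4 \left(-6\right) 15^{2}\right)\right) = 409 \left(1059 + \left(-20 + 60 + 4 \left(-6\right) 225\right)\right) = 409 \left(1059 - 5360\right) = 409 \left(-4301\right) = -1759109$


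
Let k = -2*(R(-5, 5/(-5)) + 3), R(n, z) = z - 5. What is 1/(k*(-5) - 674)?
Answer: -1/704 ≈ -0.0014205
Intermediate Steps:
R(n, z) = -5 + z
k = 6 (k = -2*((-5 + 5/(-5)) + 3) = -2*((-5 + 5*(-⅕)) + 3) = -2*((-5 - 1) + 3) = -2*(-6 + 3) = -2*(-3) = 6)
1/(k*(-5) - 674) = 1/(6*(-5) - 674) = 1/(-30 - 674) = 1/(-704) = -1/704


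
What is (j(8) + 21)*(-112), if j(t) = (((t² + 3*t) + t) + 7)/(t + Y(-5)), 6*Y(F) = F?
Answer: -170352/43 ≈ -3961.7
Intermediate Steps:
Y(F) = F/6
j(t) = (7 + t² + 4*t)/(-⅚ + t) (j(t) = (((t² + 3*t) + t) + 7)/(t + (⅙)*(-5)) = ((t² + 4*t) + 7)/(t - ⅚) = (7 + t² + 4*t)/(-⅚ + t))
(j(8) + 21)*(-112) = (6*(7 + 8² + 4*8)/(-5 + 6*8) + 21)*(-112) = (6*(7 + 64 + 32)/(-5 + 48) + 21)*(-112) = (6*103/43 + 21)*(-112) = (6*(1/43)*103 + 21)*(-112) = (618/43 + 21)*(-112) = (1521/43)*(-112) = -170352/43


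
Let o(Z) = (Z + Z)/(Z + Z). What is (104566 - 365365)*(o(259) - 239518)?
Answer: 62465794083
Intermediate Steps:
o(Z) = 1 (o(Z) = (2*Z)/((2*Z)) = (2*Z)*(1/(2*Z)) = 1)
(104566 - 365365)*(o(259) - 239518) = (104566 - 365365)*(1 - 239518) = -260799*(-239517) = 62465794083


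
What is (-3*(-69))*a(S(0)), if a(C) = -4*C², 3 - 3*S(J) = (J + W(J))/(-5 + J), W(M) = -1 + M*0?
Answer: -18032/25 ≈ -721.28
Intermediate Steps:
W(M) = -1 (W(M) = -1 + 0 = -1)
S(J) = 1 - (-1 + J)/(3*(-5 + J)) (S(J) = 1 - (J - 1)/(3*(-5 + J)) = 1 - (-1 + J)/(3*(-5 + J)))
(-3*(-69))*a(S(0)) = (-3*(-69))*(-4*4*(-7 + 0)²/(9*(-5 + 0)²)) = 207*(-4*((⅔)*(-7)/(-5))²) = 207*(-4*((⅔)*(-⅕)*(-7))²) = 207*(-4*(14/15)²) = 207*(-4*196/225) = 207*(-784/225) = -18032/25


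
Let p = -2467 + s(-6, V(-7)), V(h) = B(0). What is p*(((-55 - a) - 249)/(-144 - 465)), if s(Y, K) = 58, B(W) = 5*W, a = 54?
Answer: -287474/203 ≈ -1416.1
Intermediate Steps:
V(h) = 0 (V(h) = 5*0 = 0)
p = -2409 (p = -2467 + 58 = -2409)
p*(((-55 - a) - 249)/(-144 - 465)) = -2409*((-55 - 1*54) - 249)/(-144 - 465) = -2409*((-55 - 54) - 249)/(-609) = -2409*(-109 - 249)*(-1)/609 = -(-862422)*(-1)/609 = -2409*358/609 = -287474/203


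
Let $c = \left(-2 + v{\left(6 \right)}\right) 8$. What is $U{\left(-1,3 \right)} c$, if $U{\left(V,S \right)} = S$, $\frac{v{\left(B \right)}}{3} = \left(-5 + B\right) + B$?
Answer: $456$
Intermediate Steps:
$v{\left(B \right)} = -15 + 6 B$ ($v{\left(B \right)} = 3 \left(\left(-5 + B\right) + B\right) = 3 \left(-5 + 2 B\right) = -15 + 6 B$)
$c = 152$ ($c = \left(-2 + \left(-15 + 6 \cdot 6\right)\right) 8 = \left(-2 + \left(-15 + 36\right)\right) 8 = \left(-2 + 21\right) 8 = 19 \cdot 8 = 152$)
$U{\left(-1,3 \right)} c = 3 \cdot 152 = 456$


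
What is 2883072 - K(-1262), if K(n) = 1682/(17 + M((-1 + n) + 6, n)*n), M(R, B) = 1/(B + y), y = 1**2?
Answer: 65440730326/22699 ≈ 2.8830e+6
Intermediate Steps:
y = 1
M(R, B) = 1/(1 + B) (M(R, B) = 1/(B + 1) = 1/(1 + B))
K(n) = 1682/(17 + n/(1 + n))
2883072 - K(-1262) = 2883072 - 1682*(1 - 1262)/(17 + 18*(-1262)) = 2883072 - 1682*(-1261)/(17 - 22716) = 2883072 - 1682*(-1261)/(-22699) = 2883072 - 1682*(-1)*(-1261)/22699 = 2883072 - 1*2121002/22699 = 2883072 - 2121002/22699 = 65440730326/22699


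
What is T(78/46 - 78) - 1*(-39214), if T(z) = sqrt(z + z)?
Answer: 39214 + 3*I*sqrt(8970)/23 ≈ 39214.0 + 12.353*I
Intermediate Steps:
T(z) = sqrt(2)*sqrt(z) (T(z) = sqrt(2*z) = sqrt(2)*sqrt(z))
T(78/46 - 78) - 1*(-39214) = sqrt(2)*sqrt(78/46 - 78) - 1*(-39214) = sqrt(2)*sqrt(78*(1/46) - 78) + 39214 = sqrt(2)*sqrt(39/23 - 78) + 39214 = sqrt(2)*sqrt(-1755/23) + 39214 = sqrt(2)*(3*I*sqrt(4485)/23) + 39214 = 3*I*sqrt(8970)/23 + 39214 = 39214 + 3*I*sqrt(8970)/23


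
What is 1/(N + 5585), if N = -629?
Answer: 1/4956 ≈ 0.00020178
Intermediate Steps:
1/(N + 5585) = 1/(-629 + 5585) = 1/4956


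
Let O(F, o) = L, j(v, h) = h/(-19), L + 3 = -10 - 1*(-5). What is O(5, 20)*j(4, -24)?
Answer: -192/19 ≈ -10.105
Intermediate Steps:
L = -8 (L = -3 + (-10 - 1*(-5)) = -3 + (-10 + 5) = -3 - 5 = -8)
j(v, h) = -h/19 (j(v, h) = h*(-1/19) = -h/19)
O(F, o) = -8
O(5, 20)*j(4, -24) = -(-8)*(-24)/19 = -8*24/19 = -192/19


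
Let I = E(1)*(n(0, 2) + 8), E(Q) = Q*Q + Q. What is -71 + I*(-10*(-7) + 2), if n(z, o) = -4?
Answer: 505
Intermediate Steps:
E(Q) = Q + Q² (E(Q) = Q² + Q = Q + Q²)
I = 8 (I = (1*(1 + 1))*(-4 + 8) = (1*2)*4 = 2*4 = 8)
-71 + I*(-10*(-7) + 2) = -71 + 8*(-10*(-7) + 2) = -71 + 8*(70 + 2) = -71 + 8*72 = -71 + 576 = 505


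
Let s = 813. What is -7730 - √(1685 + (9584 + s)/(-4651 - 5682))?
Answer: -7730 - 6*√4994486549/10333 ≈ -7771.0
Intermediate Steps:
-7730 - √(1685 + (9584 + s)/(-4651 - 5682)) = -7730 - √(1685 + (9584 + 813)/(-4651 - 5682)) = -7730 - √(1685 + 10397/(-10333)) = -7730 - √(1685 + 10397*(-1/10333)) = -7730 - √(1685 - 10397/10333) = -7730 - √(17400708/10333) = -7730 - 6*√4994486549/10333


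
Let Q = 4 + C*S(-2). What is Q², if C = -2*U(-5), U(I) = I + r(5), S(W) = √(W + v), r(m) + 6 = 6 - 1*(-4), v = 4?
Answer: 24 + 16*√2 ≈ 46.627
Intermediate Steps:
r(m) = 4 (r(m) = -6 + (6 - 1*(-4)) = -6 + (6 + 4) = -6 + 10 = 4)
S(W) = √(4 + W) (S(W) = √(W + 4) = √(4 + W))
U(I) = 4 + I (U(I) = I + 4 = 4 + I)
C = 2 (C = -2*(4 - 5) = -2*(-1) = 2)
Q = 4 + 2*√2 (Q = 4 + 2*√(4 - 2) = 4 + 2*√2 ≈ 6.8284)
Q² = (4 + 2*√2)²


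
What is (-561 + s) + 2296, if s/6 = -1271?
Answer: -5891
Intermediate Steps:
s = -7626 (s = 6*(-1271) = -7626)
(-561 + s) + 2296 = (-561 - 7626) + 2296 = -8187 + 2296 = -5891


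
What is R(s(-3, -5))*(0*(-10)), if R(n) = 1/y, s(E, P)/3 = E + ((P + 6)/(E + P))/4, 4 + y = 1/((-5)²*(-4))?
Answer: 0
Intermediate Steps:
y = -401/100 (y = -4 + 1/((-5)²*(-4)) = -4 + 1/(25*(-4)) = -4 + 1/(-100) = -4 - 1/100 = -401/100 ≈ -4.0100)
s(E, P) = 3*E + 3*(6 + P)/(4*(E + P)) (s(E, P) = 3*(E + ((P + 6)/(E + P))/4) = 3*(E + ((6 + P)/(E + P))*(¼)) = 3*(E + (6 + P)/(4*(E + P))) = 3*E + 3*(6 + P)/(4*(E + P)))
R(n) = -100/401 (R(n) = 1/(-401/100) = -100/401)
R(s(-3, -5))*(0*(-10)) = -0*(-10) = -100/401*0 = 0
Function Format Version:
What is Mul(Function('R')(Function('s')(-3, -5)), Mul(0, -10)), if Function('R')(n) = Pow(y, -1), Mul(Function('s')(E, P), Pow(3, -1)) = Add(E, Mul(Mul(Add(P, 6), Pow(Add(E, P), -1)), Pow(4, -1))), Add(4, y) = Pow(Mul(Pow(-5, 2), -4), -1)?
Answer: 0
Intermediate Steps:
y = Rational(-401, 100) (y = Add(-4, Pow(Mul(Pow(-5, 2), -4), -1)) = Add(-4, Pow(Mul(25, -4), -1)) = Add(-4, Pow(-100, -1)) = Add(-4, Rational(-1, 100)) = Rational(-401, 100) ≈ -4.0100)
Function('s')(E, P) = Add(Mul(3, E), Mul(Rational(3, 4), Pow(Add(E, P), -1), Add(6, P))) (Function('s')(E, P) = Mul(3, Add(E, Mul(Mul(Add(P, 6), Pow(Add(E, P), -1)), Pow(4, -1)))) = Mul(3, Add(E, Mul(Mul(Add(6, P), Pow(Add(E, P), -1)), Rational(1, 4)))) = Mul(3, Add(E, Mul(Mul(Pow(Add(E, P), -1), Add(6, P)), Rational(1, 4)))) = Mul(3, Add(E, Mul(Rational(1, 4), Pow(Add(E, P), -1), Add(6, P)))) = Add(Mul(3, E), Mul(Rational(3, 4), Pow(Add(E, P), -1), Add(6, P))))
Function('R')(n) = Rational(-100, 401) (Function('R')(n) = Pow(Rational(-401, 100), -1) = Rational(-100, 401))
Mul(Function('R')(Function('s')(-3, -5)), Mul(0, -10)) = Mul(Rational(-100, 401), Mul(0, -10)) = Mul(Rational(-100, 401), 0) = 0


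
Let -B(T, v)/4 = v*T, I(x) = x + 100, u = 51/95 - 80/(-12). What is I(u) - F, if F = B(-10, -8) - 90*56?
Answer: 1558153/285 ≈ 5467.2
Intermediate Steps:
u = 2053/285 (u = 51*(1/95) - 80*(-1/12) = 51/95 + 20/3 = 2053/285 ≈ 7.2035)
I(x) = 100 + x
B(T, v) = -4*T*v (B(T, v) = -4*v*T = -4*T*v)
F = -5360 (F = -4*(-10)*(-8) - 90*56 = -320 - 5040 = -5360)
I(u) - F = (100 + 2053/285) - 1*(-5360) = 30553/285 + 5360 = 1558153/285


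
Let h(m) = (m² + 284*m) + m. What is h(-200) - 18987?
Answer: -35987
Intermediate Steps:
h(m) = m² + 285*m
h(-200) - 18987 = -200*(285 - 200) - 18987 = -200*85 - 18987 = -17000 - 18987 = -35987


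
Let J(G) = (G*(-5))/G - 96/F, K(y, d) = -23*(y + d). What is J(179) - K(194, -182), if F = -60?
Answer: 1363/5 ≈ 272.60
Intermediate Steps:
K(y, d) = -23*d - 23*y (K(y, d) = -23*(d + y) = -23*d - 23*y)
J(G) = -17/5 (J(G) = (G*(-5))/G - 96/(-60) = (-5*G)/G - 96*(-1/60) = -5 + 8/5 = -17/5)
J(179) - K(194, -182) = -17/5 - (-23*(-182) - 23*194) = -17/5 - (4186 - 4462) = -17/5 - 1*(-276) = -17/5 + 276 = 1363/5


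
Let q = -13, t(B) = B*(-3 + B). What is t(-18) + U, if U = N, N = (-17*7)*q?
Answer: 1925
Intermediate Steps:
N = 1547 (N = -17*7*(-13) = -119*(-13) = 1547)
U = 1547
t(-18) + U = -18*(-3 - 18) + 1547 = -18*(-21) + 1547 = 378 + 1547 = 1925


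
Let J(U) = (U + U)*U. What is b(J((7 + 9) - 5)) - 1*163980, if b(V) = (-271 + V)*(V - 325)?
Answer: -161573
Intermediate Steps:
J(U) = 2*U² (J(U) = (2*U)*U = 2*U²)
b(V) = (-325 + V)*(-271 + V) (b(V) = (-271 + V)*(-325 + V) = (-325 + V)*(-271 + V))
b(J((7 + 9) - 5)) - 1*163980 = (88075 + (2*((7 + 9) - 5)²)² - 1192*((7 + 9) - 5)²) - 1*163980 = (88075 + (2*(16 - 5)²)² - 1192*(16 - 5)²) - 163980 = (88075 + (2*11²)² - 1192*11²) - 163980 = (88075 + (2*121)² - 1192*121) - 163980 = (88075 + 242² - 596*242) - 163980 = (88075 + 58564 - 144232) - 163980 = 2407 - 163980 = -161573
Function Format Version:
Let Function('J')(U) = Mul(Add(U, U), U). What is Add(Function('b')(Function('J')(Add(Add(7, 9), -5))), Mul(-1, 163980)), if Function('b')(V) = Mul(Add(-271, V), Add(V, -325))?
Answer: -161573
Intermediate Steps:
Function('J')(U) = Mul(2, Pow(U, 2)) (Function('J')(U) = Mul(Mul(2, U), U) = Mul(2, Pow(U, 2)))
Function('b')(V) = Mul(Add(-325, V), Add(-271, V)) (Function('b')(V) = Mul(Add(-271, V), Add(-325, V)) = Mul(Add(-325, V), Add(-271, V)))
Add(Function('b')(Function('J')(Add(Add(7, 9), -5))), Mul(-1, 163980)) = Add(Add(88075, Pow(Mul(2, Pow(Add(Add(7, 9), -5), 2)), 2), Mul(-596, Mul(2, Pow(Add(Add(7, 9), -5), 2)))), Mul(-1, 163980)) = Add(Add(88075, Pow(Mul(2, Pow(Add(16, -5), 2)), 2), Mul(-596, Mul(2, Pow(Add(16, -5), 2)))), -163980) = Add(Add(88075, Pow(Mul(2, Pow(11, 2)), 2), Mul(-596, Mul(2, Pow(11, 2)))), -163980) = Add(Add(88075, Pow(Mul(2, 121), 2), Mul(-596, Mul(2, 121))), -163980) = Add(Add(88075, Pow(242, 2), Mul(-596, 242)), -163980) = Add(Add(88075, 58564, -144232), -163980) = Add(2407, -163980) = -161573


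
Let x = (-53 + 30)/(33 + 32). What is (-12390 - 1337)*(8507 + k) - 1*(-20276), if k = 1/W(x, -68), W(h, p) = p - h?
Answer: -513372219006/4397 ≈ -1.1676e+8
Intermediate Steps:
x = -23/65 ≈ -0.35385
k = -65/4397 (k = 1/(-68 - 1*(-23/65)) = 1/(-68 + 23/65) = 1/(-4397/65) = -65/4397 ≈ -0.014783)
(-12390 - 1337)*(8507 + k) - 1*(-20276) = (-12390 - 1337)*(8507 - 65/4397) - 1*(-20276) = -13727*37405214/4397 + 20276 = -513461372578/4397 + 20276 = -513372219006/4397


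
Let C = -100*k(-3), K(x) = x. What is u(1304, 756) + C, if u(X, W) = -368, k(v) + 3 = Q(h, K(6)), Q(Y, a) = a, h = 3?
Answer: -668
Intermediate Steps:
k(v) = 3 (k(v) = -3 + 6 = 3)
C = -300 (C = -100*3 = -300)
u(1304, 756) + C = -368 - 300 = -668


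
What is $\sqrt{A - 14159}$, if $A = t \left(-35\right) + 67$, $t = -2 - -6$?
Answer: $2 i \sqrt{3558} \approx 119.3 i$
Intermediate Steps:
$t = 4$ ($t = -2 + 6 = 4$)
$A = -73$ ($A = 4 \left(-35\right) + 67 = -140 + 67 = -73$)
$\sqrt{A - 14159} = \sqrt{-73 - 14159} = \sqrt{-14232} = 2 i \sqrt{3558}$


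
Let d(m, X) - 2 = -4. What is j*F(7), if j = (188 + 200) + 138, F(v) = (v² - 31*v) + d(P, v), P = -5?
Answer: -89420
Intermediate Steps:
d(m, X) = -2 (d(m, X) = 2 - 4 = -2)
F(v) = -2 + v² - 31*v (F(v) = (v² - 31*v) - 2 = -2 + v² - 31*v)
j = 526 (j = 388 + 138 = 526)
j*F(7) = 526*(-2 + 7² - 31*7) = 526*(-2 + 49 - 217) = 526*(-170) = -89420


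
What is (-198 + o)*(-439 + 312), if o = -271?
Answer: 59563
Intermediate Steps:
(-198 + o)*(-439 + 312) = (-198 - 271)*(-439 + 312) = -469*(-127) = 59563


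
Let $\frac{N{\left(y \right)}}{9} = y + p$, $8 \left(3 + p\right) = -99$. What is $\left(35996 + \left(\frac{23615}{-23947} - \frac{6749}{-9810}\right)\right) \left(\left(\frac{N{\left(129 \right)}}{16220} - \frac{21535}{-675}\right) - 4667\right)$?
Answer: $- \frac{137318238030421516430497}{823047163646400} \approx -1.6684 \cdot 10^{8}$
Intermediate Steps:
$p = - \frac{123}{8}$ ($p = -3 + \frac{1}{8} \left(-99\right) = -3 - \frac{99}{8} = - \frac{123}{8} \approx -15.375$)
$N{\left(y \right)} = - \frac{1107}{8} + 9 y$ ($N{\left(y \right)} = 9 \left(y - \frac{123}{8}\right) = 9 \left(- \frac{123}{8} + y\right) = - \frac{1107}{8} + 9 y$)
$\left(35996 + \left(\frac{23615}{-23947} - \frac{6749}{-9810}\right)\right) \left(\left(\frac{N{\left(129 \right)}}{16220} - \frac{21535}{-675}\right) - 4667\right) = \left(35996 + \left(\frac{23615}{-23947} - \frac{6749}{-9810}\right)\right) \left(\left(\frac{- \frac{1107}{8} + 9 \cdot 129}{16220} - \frac{21535}{-675}\right) - 4667\right) = \left(35996 + \left(23615 \left(- \frac{1}{23947}\right) - - \frac{6749}{9810}\right)\right) \left(\left(\left(- \frac{1107}{8} + 1161\right) \frac{1}{16220} - - \frac{4307}{135}\right) - 4667\right) = \left(35996 + \left(- \frac{23615}{23947} + \frac{6749}{9810}\right)\right) \left(\left(\frac{8181}{8} \cdot \frac{1}{16220} + \frac{4307}{135}\right) - 4667\right) = \left(35996 - \frac{70044847}{234920070}\right) \left(\left(\frac{8181}{129760} + \frac{4307}{135}\right) - 4667\right) = \frac{8456112794873 \left(\frac{111996151}{3503520} - 4667\right)}{234920070} = \frac{8456112794873}{234920070} \left(- \frac{16238931689}{3503520}\right) = - \frac{137318238030421516430497}{823047163646400}$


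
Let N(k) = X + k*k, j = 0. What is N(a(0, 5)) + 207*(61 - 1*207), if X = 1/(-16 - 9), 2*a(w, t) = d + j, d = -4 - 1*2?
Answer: -755326/25 ≈ -30213.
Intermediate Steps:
d = -6 (d = -4 - 2 = -6)
a(w, t) = -3 (a(w, t) = (-6 + 0)/2 = (½)*(-6) = -3)
X = -1/25 (X = 1/(-25) = -1/25 ≈ -0.040000)
N(k) = -1/25 + k² (N(k) = -1/25 + k*k = -1/25 + k²)
N(a(0, 5)) + 207*(61 - 1*207) = (-1/25 + (-3)²) + 207*(61 - 1*207) = (-1/25 + 9) + 207*(61 - 207) = 224/25 + 207*(-146) = 224/25 - 30222 = -755326/25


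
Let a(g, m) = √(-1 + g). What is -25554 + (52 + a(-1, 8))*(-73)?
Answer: -29350 - 73*I*√2 ≈ -29350.0 - 103.24*I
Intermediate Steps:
-25554 + (52 + a(-1, 8))*(-73) = -25554 + (52 + √(-1 - 1))*(-73) = -25554 + (52 + √(-2))*(-73) = -25554 + (52 + I*√2)*(-73) = -25554 + (-3796 - 73*I*√2) = -29350 - 73*I*√2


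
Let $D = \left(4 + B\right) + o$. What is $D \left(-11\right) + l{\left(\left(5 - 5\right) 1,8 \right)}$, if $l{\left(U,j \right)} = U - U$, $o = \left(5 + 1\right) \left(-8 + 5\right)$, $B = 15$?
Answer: $-11$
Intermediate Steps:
$o = -18$ ($o = 6 \left(-3\right) = -18$)
$l{\left(U,j \right)} = 0$
$D = 1$ ($D = \left(4 + 15\right) - 18 = 19 - 18 = 1$)
$D \left(-11\right) + l{\left(\left(5 - 5\right) 1,8 \right)} = 1 \left(-11\right) + 0 = -11 + 0 = -11$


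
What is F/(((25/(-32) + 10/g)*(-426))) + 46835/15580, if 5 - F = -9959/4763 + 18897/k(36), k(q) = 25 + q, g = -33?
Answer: 1911826519/813275180 ≈ 2.3508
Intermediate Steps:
F = -203109/671 (F = 5 - (-9959/4763 + 18897/(25 + 36)) = 5 - (-9959*1/4763 + 18897/61) = 5 - (-23/11 + 18897*(1/61)) = 5 - (-23/11 + 18897/61) = 5 - 1*206464/671 = 5 - 206464/671 = -203109/671 ≈ -302.70)
F/(((25/(-32) + 10/g)*(-426))) + 46835/15580 = -203109*(-1/(426*(25/(-32) + 10/(-33))))/671 + 46835/15580 = -203109*(-1/(426*(25*(-1/32) + 10*(-1/33))))/671 + 46835*(1/15580) = -203109*(-1/(426*(-25/32 - 10/33)))/671 + 493/164 = -203109/(671*((-1145/1056*(-426)))) + 493/164 = -203109/(671*81295/176) + 493/164 = -203109/671*176/81295 + 493/164 = -3249744/4958995 + 493/164 = 1911826519/813275180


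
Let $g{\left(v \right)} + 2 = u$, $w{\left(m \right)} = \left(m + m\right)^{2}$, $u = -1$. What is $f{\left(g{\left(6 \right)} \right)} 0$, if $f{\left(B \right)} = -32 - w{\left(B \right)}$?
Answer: $0$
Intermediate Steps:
$w{\left(m \right)} = 4 m^{2}$ ($w{\left(m \right)} = \left(2 m\right)^{2} = 4 m^{2}$)
$g{\left(v \right)} = -3$ ($g{\left(v \right)} = -2 - 1 = -3$)
$f{\left(B \right)} = -32 - 4 B^{2}$
$f{\left(g{\left(6 \right)} \right)} 0 = \left(-32 - 4 \left(-3\right)^{2}\right) 0 = \left(-32 - 36\right) 0 = \left(-68\right) 0 = 0$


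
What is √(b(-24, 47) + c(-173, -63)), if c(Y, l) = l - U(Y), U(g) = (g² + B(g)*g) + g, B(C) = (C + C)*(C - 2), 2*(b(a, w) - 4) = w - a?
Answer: √41781482/2 ≈ 3231.9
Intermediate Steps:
b(a, w) = 4 + w/2 - a/2 (b(a, w) = 4 + (w - a)/2 = 4 + (w/2 - a/2) = 4 + w/2 - a/2)
B(C) = 2*C*(-2 + C) (B(C) = (2*C)*(-2 + C) = 2*C*(-2 + C))
U(g) = g + g² + 2*g²*(-2 + g) (U(g) = (g² + (2*g*(-2 + g))*g) + g = (g² + 2*g²*(-2 + g)) + g = g + g² + 2*g²*(-2 + g))
c(Y, l) = l - Y*(1 + Y + 2*Y*(-2 + Y))
√(b(-24, 47) + c(-173, -63)) = √((4 + (½)*47 - ½*(-24)) + (-63 - 1*(-173)*(1 - 173 + 2*(-173)*(-2 - 173)))) = √((4 + 47/2 + 12) + (-63 - 1*(-173)*(1 - 173 + 2*(-173)*(-175)))) = √(79/2 + (-63 - 1*(-173)*(1 - 173 + 60550))) = √(79/2 + (-63 - 1*(-173)*60378)) = √(79/2 + (-63 + 10445394)) = √(79/2 + 10445331) = √(20890741/2) = √41781482/2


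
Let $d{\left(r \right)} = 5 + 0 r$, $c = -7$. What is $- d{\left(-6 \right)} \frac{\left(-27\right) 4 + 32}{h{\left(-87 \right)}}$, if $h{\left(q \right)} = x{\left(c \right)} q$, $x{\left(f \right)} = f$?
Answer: $\frac{380}{609} \approx 0.62397$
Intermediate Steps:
$h{\left(q \right)} = - 7 q$
$d{\left(r \right)} = 5$ ($d{\left(r \right)} = 5 + 0 = 5$)
$- d{\left(-6 \right)} \frac{\left(-27\right) 4 + 32}{h{\left(-87 \right)}} = - 5 \frac{\left(-27\right) 4 + 32}{\left(-7\right) \left(-87\right)} = - 5 \frac{-108 + 32}{609} = - 5 \left(\left(-76\right) \frac{1}{609}\right) = - \frac{5 \left(-76\right)}{609} = \left(-1\right) \left(- \frac{380}{609}\right) = \frac{380}{609}$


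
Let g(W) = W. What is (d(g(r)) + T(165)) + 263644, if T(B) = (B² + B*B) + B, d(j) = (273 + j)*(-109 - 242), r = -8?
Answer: 225244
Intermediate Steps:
d(j) = -95823 - 351*j (d(j) = (273 + j)*(-351) = -95823 - 351*j)
T(B) = B + 2*B² (T(B) = (B² + B²) + B = 2*B² + B = B + 2*B²)
(d(g(r)) + T(165)) + 263644 = ((-95823 - 351*(-8)) + 165*(1 + 2*165)) + 263644 = ((-95823 + 2808) + 165*(1 + 330)) + 263644 = (-93015 + 165*331) + 263644 = (-93015 + 54615) + 263644 = -38400 + 263644 = 225244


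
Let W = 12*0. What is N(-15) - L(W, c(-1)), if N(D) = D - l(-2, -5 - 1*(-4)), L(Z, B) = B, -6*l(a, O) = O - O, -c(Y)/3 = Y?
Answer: -18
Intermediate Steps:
c(Y) = -3*Y
l(a, O) = 0 (l(a, O) = -(O - O)/6 = -1/6*0 = 0)
W = 0
N(D) = D (N(D) = D - 1*0 = D + 0 = D)
N(-15) - L(W, c(-1)) = -15 - (-3)*(-1) = -15 - 1*3 = -15 - 3 = -18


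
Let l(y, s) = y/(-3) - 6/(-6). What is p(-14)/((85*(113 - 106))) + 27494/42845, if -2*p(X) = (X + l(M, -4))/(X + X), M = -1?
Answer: 274667213/428278620 ≈ 0.64133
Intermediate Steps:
l(y, s) = 1 - y/3 (l(y, s) = y*(-⅓) - 6*(-⅙) = -y/3 + 1 = 1 - y/3)
p(X) = -(4/3 + X)/(4*X) (p(X) = -(X + (1 - ⅓*(-1)))/(2*(X + X)) = -(X + (1 + ⅓))/(2*(2*X)) = -(X + 4/3)*1/(2*X)/2 = -(4/3 + X)*1/(2*X)/2 = -(4/3 + X)/(4*X))
p(-14)/((85*(113 - 106))) + 27494/42845 = ((1/12)*(-4 - 3*(-14))/(-14))/((85*(113 - 106))) + 27494/42845 = ((1/12)*(-1/14)*(-4 + 42))/((85*7)) + 27494*(1/42845) = ((1/12)*(-1/14)*38)/595 + 27494/42845 = -19/84*1/595 + 27494/42845 = -19/49980 + 27494/42845 = 274667213/428278620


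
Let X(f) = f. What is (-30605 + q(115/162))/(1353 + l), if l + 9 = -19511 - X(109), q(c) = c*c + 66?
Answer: 801452291/479635344 ≈ 1.6710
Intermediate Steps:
q(c) = 66 + c**2 (q(c) = c**2 + 66 = 66 + c**2)
l = -19629 (l = -9 + (-19511 - 1*109) = -9 + (-19511 - 109) = -9 - 19620 = -19629)
(-30605 + q(115/162))/(1353 + l) = (-30605 + (66 + (115/162)**2))/(1353 - 19629) = (-30605 + (66 + (115*(1/162))**2))/(-18276) = (-30605 + (66 + (115/162)**2))*(-1/18276) = (-30605 + (66 + 13225/26244))*(-1/18276) = (-30605 + 1745329/26244)*(-1/18276) = -801452291/26244*(-1/18276) = 801452291/479635344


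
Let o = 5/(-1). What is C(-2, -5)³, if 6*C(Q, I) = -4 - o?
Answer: 1/216 ≈ 0.0046296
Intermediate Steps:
o = -5 (o = 5*(-1) = -5)
C(Q, I) = ⅙ (C(Q, I) = (-4 - 1*(-5))/6 = (-4 + 5)/6 = (⅙)*1 = ⅙)
C(-2, -5)³ = (⅙)³ = 1/216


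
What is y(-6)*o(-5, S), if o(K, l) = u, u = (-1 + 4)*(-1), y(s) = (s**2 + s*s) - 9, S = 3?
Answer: -189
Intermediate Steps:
y(s) = -9 + 2*s**2 (y(s) = (s**2 + s**2) - 9 = 2*s**2 - 9 = -9 + 2*s**2)
u = -3 (u = 3*(-1) = -3)
o(K, l) = -3
y(-6)*o(-5, S) = (-9 + 2*(-6)**2)*(-3) = (-9 + 2*36)*(-3) = (-9 + 72)*(-3) = 63*(-3) = -189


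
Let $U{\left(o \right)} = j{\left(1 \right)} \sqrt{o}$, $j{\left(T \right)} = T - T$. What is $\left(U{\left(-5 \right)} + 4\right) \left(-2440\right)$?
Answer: $-9760$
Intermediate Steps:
$j{\left(T \right)} = 0$
$U{\left(o \right)} = 0$ ($U{\left(o \right)} = 0 \sqrt{o} = 0$)
$\left(U{\left(-5 \right)} + 4\right) \left(-2440\right) = \left(0 + 4\right) \left(-2440\right) = 4 \left(-2440\right) = -9760$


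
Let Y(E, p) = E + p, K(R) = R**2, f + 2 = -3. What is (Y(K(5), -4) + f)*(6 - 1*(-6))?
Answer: 192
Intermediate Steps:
f = -5 (f = -2 - 3 = -5)
(Y(K(5), -4) + f)*(6 - 1*(-6)) = ((5**2 - 4) - 5)*(6 - 1*(-6)) = ((25 - 4) - 5)*(6 + 6) = (21 - 5)*12 = 16*12 = 192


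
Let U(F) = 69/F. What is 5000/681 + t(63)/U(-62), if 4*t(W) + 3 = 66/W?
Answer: 5118517/657846 ≈ 7.7807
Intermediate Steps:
t(W) = -3/4 + 33/(2*W) (t(W) = -3/4 + (66/W)/4 = -3/4 + 33/(2*W))
5000/681 + t(63)/U(-62) = 5000/681 + ((3/4)*(22 - 1*63)/63)/((69/(-62))) = 5000*(1/681) + ((3/4)*(1/63)*(22 - 63))/((69*(-1/62))) = 5000/681 + ((3/4)*(1/63)*(-41))/(-69/62) = 5000/681 - 41/84*(-62/69) = 5000/681 + 1271/2898 = 5118517/657846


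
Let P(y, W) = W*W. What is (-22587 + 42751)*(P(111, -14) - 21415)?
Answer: -427859916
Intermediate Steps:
P(y, W) = W²
(-22587 + 42751)*(P(111, -14) - 21415) = (-22587 + 42751)*((-14)² - 21415) = 20164*(196 - 21415) = 20164*(-21219) = -427859916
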